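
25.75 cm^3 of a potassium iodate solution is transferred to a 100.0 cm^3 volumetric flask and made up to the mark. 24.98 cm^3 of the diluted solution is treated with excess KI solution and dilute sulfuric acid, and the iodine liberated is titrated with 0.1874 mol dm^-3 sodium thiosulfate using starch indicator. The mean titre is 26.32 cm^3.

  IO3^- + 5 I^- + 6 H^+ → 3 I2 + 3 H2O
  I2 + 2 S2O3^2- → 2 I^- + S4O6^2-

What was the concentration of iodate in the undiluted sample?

n(S2O3^2-) = 0.02632 × 0.1874 = 4.932 × 10^-3 mol
n(I2) = n(S2O3^2-)/2 = 2.466 × 10^-3 mol
From the 1:3 ratio, n(IO3^-) in the aliquot = 1/3 × 2.466 × 10^-3 = 8.221 × 10^-4 mol
[IO3^-]_dilute = 8.221 × 10^-4 / 0.02498 = 0.03291 mol/L
[IO3^-]_original = 0.03291 × 100.0/25.75 = 0.1278 mol/L

0.1278 mol/L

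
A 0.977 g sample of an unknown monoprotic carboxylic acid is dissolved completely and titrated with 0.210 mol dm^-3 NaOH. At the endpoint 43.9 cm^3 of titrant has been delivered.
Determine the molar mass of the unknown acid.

n(NaOH) = 0.0439 L × 0.210 mol/L = 9.22 × 10^-3 mol
n(HA) = 9.22 × 10^-3 mol (1:1 ratio)
M = m / n = 0.977 g / 9.22 × 10^-3 mol = 106 g/mol

106 g/mol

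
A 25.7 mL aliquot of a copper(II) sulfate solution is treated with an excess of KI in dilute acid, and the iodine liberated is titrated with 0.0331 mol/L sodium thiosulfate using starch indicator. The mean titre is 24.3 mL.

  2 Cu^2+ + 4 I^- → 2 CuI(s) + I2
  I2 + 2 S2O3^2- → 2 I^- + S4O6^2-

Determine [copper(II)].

n(S2O3^2-) = 0.0243 × 0.0331 = 8.04 × 10^-4 mol
n(I2) = n(S2O3^2-)/2 = 4.02 × 10^-4 mol
From the 2:1 ratio, n(Cu2+) in the aliquot = 2/1 × 4.02 × 10^-4 = 8.04 × 10^-4 mol
[Cu2+] = 8.04 × 10^-4 / 0.0257 = 0.0313 mol/L

0.0313 mol/L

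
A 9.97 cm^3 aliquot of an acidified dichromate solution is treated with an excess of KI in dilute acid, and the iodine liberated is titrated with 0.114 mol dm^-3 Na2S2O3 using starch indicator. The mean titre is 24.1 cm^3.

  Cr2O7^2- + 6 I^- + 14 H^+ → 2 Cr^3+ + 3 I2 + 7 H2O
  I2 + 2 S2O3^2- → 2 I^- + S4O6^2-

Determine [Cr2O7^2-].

0.0459 mol/L

n(S2O3^2-) = 0.0241 × 0.114 = 2.75 × 10^-3 mol
n(I2) = n(S2O3^2-)/2 = 1.37 × 10^-3 mol
From the 1:3 ratio, n(Cr2O7^2-) in the aliquot = 1/3 × 1.37 × 10^-3 = 4.58 × 10^-4 mol
[Cr2O7^2-] = 4.58 × 10^-4 / 0.00997 = 0.0459 mol/L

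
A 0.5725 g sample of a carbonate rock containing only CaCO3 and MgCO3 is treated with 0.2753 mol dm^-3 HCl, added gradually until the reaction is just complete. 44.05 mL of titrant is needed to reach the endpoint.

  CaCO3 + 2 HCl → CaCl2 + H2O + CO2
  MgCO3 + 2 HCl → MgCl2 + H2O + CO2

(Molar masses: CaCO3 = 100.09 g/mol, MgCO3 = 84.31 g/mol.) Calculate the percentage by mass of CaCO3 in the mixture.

n(HCl) = 0.04405 × 0.2753 = 0.01213 mol
Let x = n(CaCO3), y = n(MgCO3).
Titrant: 2x + 2y = 0.01213;  mass: 100.09x + 84.31y = 0.5725
Solving, x = 3.884 × 10^-3 mol, y = 2.180 × 10^-3 mol
mass of CaCO3 = 3.884 × 10^-3 × 100.09 = 0.3887 g
% CaCO3 = 0.3887 / 0.5725 × 100 = 67.90 %

67.90 %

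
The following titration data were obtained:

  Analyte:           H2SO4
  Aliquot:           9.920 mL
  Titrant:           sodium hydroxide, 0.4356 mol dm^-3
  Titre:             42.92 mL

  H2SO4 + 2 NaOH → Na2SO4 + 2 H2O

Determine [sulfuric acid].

0.9423 mol/L

n(NaOH) = 0.04292 L × 0.4356 mol/L = 0.01870 mol
From the 1:2 mole ratio, n(H2SO4) = 1/2 × 0.01870 = 9.348 × 10^-3 mol
[H2SO4] = 9.348 × 10^-3 mol / 0.009920 L = 0.9423 mol/L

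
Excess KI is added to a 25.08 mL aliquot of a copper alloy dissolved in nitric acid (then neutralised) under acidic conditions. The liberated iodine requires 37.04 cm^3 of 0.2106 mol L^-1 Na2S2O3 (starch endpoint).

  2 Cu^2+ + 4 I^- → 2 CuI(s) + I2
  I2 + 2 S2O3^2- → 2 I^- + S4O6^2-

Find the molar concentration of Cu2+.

n(S2O3^2-) = 0.03704 × 0.2106 = 7.801 × 10^-3 mol
n(I2) = n(S2O3^2-)/2 = 3.900 × 10^-3 mol
From the 2:1 ratio, n(Cu2+) in the aliquot = 2/1 × 3.900 × 10^-3 = 7.801 × 10^-3 mol
[Cu2+] = 7.801 × 10^-3 / 0.02508 = 0.3110 mol/L

0.3110 mol/L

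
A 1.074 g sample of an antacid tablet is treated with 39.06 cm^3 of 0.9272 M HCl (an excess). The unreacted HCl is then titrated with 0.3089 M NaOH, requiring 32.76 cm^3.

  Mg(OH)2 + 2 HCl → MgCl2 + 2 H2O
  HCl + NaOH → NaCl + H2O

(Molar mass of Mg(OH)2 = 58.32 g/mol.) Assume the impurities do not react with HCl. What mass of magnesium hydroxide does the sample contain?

0.7610 g

n(HCl) added = 0.03906 × 0.9272 = 0.03622 mol
n(NaOH) used in back-titration = 0.03276 × 0.3089 = 0.01012 mol
n(HCl) left over = 0.01012 mol (1:1 ratio)
n(HCl) consumed by analyte = 0.03622 − 0.01012 = 0.02610 mol
From the 1:2 ratio, n(Mg(OH)2) = 1/2 × 0.02610 = 0.01305 mol
mass of Mg(OH)2 = 0.01305 × 58.32 = 0.7610 g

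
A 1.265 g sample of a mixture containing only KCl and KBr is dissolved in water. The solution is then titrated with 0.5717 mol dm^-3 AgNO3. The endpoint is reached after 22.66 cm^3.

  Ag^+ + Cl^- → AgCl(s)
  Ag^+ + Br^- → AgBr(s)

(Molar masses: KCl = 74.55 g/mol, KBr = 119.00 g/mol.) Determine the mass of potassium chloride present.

0.4639 g

n(AgNO3) = 0.02266 × 0.5717 = 0.01295 mol
Let x = n(KCl), y = n(KBr).
Titrant: 1x + 1y = 0.01295;  mass: 74.55x + 119.00y = 1.265
Solving, x = 6.223 × 10^-3 mol, y = 6.732 × 10^-3 mol
mass of KCl = 6.223 × 10^-3 × 74.55 = 0.4639 g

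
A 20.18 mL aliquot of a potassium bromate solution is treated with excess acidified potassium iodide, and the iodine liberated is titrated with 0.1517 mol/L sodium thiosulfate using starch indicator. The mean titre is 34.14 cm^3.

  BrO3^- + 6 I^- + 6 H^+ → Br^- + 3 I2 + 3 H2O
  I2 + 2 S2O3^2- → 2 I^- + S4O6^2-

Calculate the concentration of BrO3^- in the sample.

n(S2O3^2-) = 0.03414 × 0.1517 = 5.179 × 10^-3 mol
n(I2) = n(S2O3^2-)/2 = 2.590 × 10^-3 mol
From the 1:3 ratio, n(BrO3^-) in the aliquot = 1/3 × 2.590 × 10^-3 = 8.632 × 10^-4 mol
[BrO3^-] = 8.632 × 10^-4 / 0.02018 = 0.04277 mol/L

0.04277 mol/L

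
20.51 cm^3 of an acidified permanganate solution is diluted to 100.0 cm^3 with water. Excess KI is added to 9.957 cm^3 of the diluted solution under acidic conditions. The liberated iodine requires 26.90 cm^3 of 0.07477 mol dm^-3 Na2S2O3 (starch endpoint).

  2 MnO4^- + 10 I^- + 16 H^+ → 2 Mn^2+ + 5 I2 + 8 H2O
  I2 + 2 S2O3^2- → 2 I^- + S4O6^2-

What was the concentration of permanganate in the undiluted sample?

0.1970 mol/L

n(S2O3^2-) = 0.02690 × 0.07477 = 2.011 × 10^-3 mol
n(I2) = n(S2O3^2-)/2 = 1.006 × 10^-3 mol
From the 2:5 ratio, n(MnO4^-) in the aliquot = 2/5 × 1.006 × 10^-3 = 4.023 × 10^-4 mol
[MnO4^-]_dilute = 4.023 × 10^-4 / 0.009957 = 0.04040 mol/L
[MnO4^-]_original = 0.04040 × 100.0/20.51 = 0.1970 mol/L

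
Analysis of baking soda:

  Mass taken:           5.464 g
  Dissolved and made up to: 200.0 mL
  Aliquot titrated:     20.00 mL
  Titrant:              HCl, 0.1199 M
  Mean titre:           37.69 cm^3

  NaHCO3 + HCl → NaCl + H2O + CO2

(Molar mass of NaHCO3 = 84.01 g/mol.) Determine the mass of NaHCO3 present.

n(HCl) per titration = 0.03769 × 0.1199 = 4.519 × 10^-3 mol
n(NaHCO3) in each aliquot = 4.519 × 10^-3 mol (1:1 ratio)
n(NaHCO3) in the whole flask = 4.519 × 10^-3 × 200.0/20.00 = 0.04519 mol
mass of NaHCO3 = 0.04519 × 84.01 = 3.796 g

3.796 g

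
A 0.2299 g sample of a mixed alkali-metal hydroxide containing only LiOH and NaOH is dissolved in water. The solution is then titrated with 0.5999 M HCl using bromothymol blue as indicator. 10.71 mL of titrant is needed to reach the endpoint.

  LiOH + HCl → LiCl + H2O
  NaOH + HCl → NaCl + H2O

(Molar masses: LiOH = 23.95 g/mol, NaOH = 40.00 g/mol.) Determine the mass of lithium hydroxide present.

n(HCl) = 0.01071 × 0.5999 = 6.425 × 10^-3 mol
Let x = n(LiOH), y = n(NaOH).
Titrant: 1x + 1y = 6.425 × 10^-3;  mass: 23.95x + 40.00y = 0.2299
Solving, x = 1.688 × 10^-3 mol, y = 4.737 × 10^-3 mol
mass of LiOH = 1.688 × 10^-3 × 23.95 = 0.04043 g

0.04043 g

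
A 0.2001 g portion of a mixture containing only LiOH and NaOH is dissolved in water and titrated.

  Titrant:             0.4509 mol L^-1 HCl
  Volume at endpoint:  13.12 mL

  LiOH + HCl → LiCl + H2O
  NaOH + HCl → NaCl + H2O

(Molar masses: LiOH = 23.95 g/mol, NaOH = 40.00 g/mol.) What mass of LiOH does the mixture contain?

0.05451 g

n(HCl) = 0.01312 × 0.4509 = 5.916 × 10^-3 mol
Let x = n(LiOH), y = n(NaOH).
Titrant: 1x + 1y = 5.916 × 10^-3;  mass: 23.95x + 40.00y = 0.2001
Solving, x = 2.276 × 10^-3 mol, y = 3.640 × 10^-3 mol
mass of LiOH = 2.276 × 10^-3 × 23.95 = 0.05451 g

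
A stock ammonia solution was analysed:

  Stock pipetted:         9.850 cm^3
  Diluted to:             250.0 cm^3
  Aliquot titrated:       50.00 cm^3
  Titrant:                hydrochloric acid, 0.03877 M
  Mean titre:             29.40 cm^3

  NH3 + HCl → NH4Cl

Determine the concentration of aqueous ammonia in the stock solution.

0.5786 M

n(HCl) = 0.02940 × 0.03877 = 1.140 × 10^-3 mol
n(NH3) in the aliquot = 1.140 × 10^-3 mol (1:1 ratio)
[NH3]_dilute = 1.140 × 10^-3 / 0.05000 = 0.02280 mol/L
Dilution factor = 250.0 / 9.850 = 25.38
[NH3]_stock = 0.02280 × 25.38 = 0.5786 mol/L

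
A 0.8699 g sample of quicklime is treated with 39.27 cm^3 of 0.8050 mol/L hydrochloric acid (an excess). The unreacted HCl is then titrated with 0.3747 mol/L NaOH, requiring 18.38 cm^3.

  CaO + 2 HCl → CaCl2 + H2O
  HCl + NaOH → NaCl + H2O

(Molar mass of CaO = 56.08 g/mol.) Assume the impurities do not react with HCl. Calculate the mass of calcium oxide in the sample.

n(HCl) added = 0.03927 × 0.8050 = 0.03161 mol
n(NaOH) used in back-titration = 0.01838 × 0.3747 = 6.887 × 10^-3 mol
n(HCl) left over = 6.887 × 10^-3 mol (1:1 ratio)
n(HCl) consumed by analyte = 0.03161 − 6.887 × 10^-3 = 0.02473 mol
From the 1:2 ratio, n(CaO) = 1/2 × 0.02473 = 0.01236 mol
mass of CaO = 0.01236 × 56.08 = 0.6933 g

0.6933 g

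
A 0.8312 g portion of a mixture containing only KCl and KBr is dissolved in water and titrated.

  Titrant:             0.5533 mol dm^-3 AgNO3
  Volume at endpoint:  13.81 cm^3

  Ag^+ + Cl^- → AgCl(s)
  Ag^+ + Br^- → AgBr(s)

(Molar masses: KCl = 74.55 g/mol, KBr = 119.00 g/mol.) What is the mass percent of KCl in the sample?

n(AgNO3) = 0.01381 × 0.5533 = 7.641 × 10^-3 mol
Let x = n(KCl), y = n(KBr).
Titrant: 1x + 1y = 7.641 × 10^-3;  mass: 74.55x + 119.00y = 0.8312
Solving, x = 1.757 × 10^-3 mol, y = 5.884 × 10^-3 mol
mass of KCl = 1.757 × 10^-3 × 74.55 = 0.1310 g
% KCl = 0.1310 / 0.8312 × 100 = 15.76 %

15.76 %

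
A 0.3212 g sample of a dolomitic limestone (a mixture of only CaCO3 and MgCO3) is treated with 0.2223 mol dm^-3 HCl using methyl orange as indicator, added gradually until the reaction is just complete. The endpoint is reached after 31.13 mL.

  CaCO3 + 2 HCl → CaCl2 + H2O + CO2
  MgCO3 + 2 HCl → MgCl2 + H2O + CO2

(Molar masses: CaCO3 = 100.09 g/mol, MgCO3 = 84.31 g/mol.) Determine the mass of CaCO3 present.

n(HCl) = 0.03113 × 0.2223 = 6.920 × 10^-3 mol
Let x = n(CaCO3), y = n(MgCO3).
Titrant: 2x + 2y = 6.920 × 10^-3;  mass: 100.09x + 84.31y = 0.3212
Solving, x = 1.868 × 10^-3 mol, y = 1.592 × 10^-3 mol
mass of CaCO3 = 1.868 × 10^-3 × 100.09 = 0.1870 g

0.1870 g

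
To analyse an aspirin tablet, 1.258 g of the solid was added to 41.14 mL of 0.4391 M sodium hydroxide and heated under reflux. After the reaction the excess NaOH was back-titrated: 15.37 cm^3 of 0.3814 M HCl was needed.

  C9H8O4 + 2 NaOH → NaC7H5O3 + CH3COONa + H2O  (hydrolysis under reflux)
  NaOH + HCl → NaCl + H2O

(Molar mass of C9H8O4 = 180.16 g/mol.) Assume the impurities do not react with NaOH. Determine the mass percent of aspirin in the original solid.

n(NaOH) added = 0.04114 × 0.4391 = 0.01806 mol
n(HCl) used in back-titration = 0.01537 × 0.3814 = 5.862 × 10^-3 mol
n(NaOH) left over = 5.862 × 10^-3 mol (1:1 ratio)
n(NaOH) consumed by analyte = 0.01806 − 5.862 × 10^-3 = 0.01220 mol
From the 1:2 ratio, n(C9H8O4) = 1/2 × 0.01220 = 6.101 × 10^-3 mol
mass of C9H8O4 = 6.101 × 10^-3 × 180.16 = 1.099 g
% C9H8O4 = 1.099 / 1.258 × 100 = 87.38 %

87.38 %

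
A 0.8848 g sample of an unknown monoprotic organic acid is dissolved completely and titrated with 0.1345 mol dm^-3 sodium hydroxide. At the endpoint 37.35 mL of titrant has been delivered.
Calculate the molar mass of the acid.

176.1 g/mol

n(NaOH) = 0.03735 L × 0.1345 mol/L = 5.024 × 10^-3 mol
n(HA) = 5.024 × 10^-3 mol (1:1 ratio)
M = m / n = 0.8848 g / 5.024 × 10^-3 mol = 176.1 g/mol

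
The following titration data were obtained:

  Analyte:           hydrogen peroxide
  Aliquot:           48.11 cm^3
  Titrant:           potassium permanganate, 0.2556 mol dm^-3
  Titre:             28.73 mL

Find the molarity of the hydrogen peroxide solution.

2 MnO4^- + 5 H2O2 + 6 H^+ → 2 Mn^2+ + 5 O2 + 8 H2O
n(KMnO4) = 0.02873 L × 0.2556 mol/L = 7.343 × 10^-3 mol
From the 5:2 mole ratio, n(H2O2) = 5/2 × 7.343 × 10^-3 = 0.01836 mol
[H2O2] = 0.01836 mol / 0.04811 L = 0.3816 mol/L

0.3816 mol/L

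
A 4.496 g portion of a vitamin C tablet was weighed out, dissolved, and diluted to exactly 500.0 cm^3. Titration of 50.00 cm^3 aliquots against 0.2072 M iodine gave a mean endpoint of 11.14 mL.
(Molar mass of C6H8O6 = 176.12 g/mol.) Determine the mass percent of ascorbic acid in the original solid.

90.42 %

C6H8O6 + I2 → C6H6O6 + 2 HI
n(I2) per titration = 0.01114 × 0.2072 = 2.308 × 10^-3 mol
n(C6H8O6) in each aliquot = 2.308 × 10^-3 mol (1:1 ratio)
n(C6H8O6) in the whole flask = 2.308 × 10^-3 × 500.0/50.00 = 0.02308 mol
mass of C6H8O6 = 0.02308 × 176.12 = 4.065 g
% C6H8O6 = 4.065 / 4.496 × 100 = 90.42 %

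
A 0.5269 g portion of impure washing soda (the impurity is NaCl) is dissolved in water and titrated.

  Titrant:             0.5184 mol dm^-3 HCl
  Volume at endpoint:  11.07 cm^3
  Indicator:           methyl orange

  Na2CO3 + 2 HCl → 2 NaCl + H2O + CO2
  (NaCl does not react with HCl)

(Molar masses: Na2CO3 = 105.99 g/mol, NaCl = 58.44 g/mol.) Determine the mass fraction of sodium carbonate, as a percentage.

57.72 %

n(HCl) = 0.01107 × 0.5184 = 5.739 × 10^-3 mol
Let x = n(Na2CO3), y = n(NaCl).
Titrant: 2x = 5.739 × 10^-3;  mass: 105.99x + 58.44y = 0.5269
Solving, x = 2.869 × 10^-3 mol, y = 3.812 × 10^-3 mol
mass of Na2CO3 = 2.869 × 10^-3 × 105.99 = 0.3041 g
% Na2CO3 = 0.3041 / 0.5269 × 100 = 57.72 %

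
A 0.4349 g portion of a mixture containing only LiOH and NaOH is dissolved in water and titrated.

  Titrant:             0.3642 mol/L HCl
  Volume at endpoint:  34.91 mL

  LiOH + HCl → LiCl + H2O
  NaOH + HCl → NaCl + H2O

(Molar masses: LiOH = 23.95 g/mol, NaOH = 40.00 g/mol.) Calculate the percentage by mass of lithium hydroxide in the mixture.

25.28 %

n(HCl) = 0.03491 × 0.3642 = 0.01271 mol
Let x = n(LiOH), y = n(NaOH).
Titrant: 1x + 1y = 0.01271;  mass: 23.95x + 40.00y = 0.4349
Solving, x = 4.590 × 10^-3 mol, y = 8.124 × 10^-3 mol
mass of LiOH = 4.590 × 10^-3 × 23.95 = 0.1099 g
% LiOH = 0.1099 / 0.4349 × 100 = 25.28 %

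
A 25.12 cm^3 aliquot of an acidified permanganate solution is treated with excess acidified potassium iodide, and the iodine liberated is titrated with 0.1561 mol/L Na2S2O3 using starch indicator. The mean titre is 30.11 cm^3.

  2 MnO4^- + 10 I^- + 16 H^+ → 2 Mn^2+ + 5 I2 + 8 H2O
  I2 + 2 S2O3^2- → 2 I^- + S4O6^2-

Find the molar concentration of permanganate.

0.03742 mol/L

n(S2O3^2-) = 0.03011 × 0.1561 = 4.700 × 10^-3 mol
n(I2) = n(S2O3^2-)/2 = 2.350 × 10^-3 mol
From the 2:5 ratio, n(MnO4^-) in the aliquot = 2/5 × 2.350 × 10^-3 = 9.400 × 10^-4 mol
[MnO4^-] = 9.400 × 10^-4 / 0.02512 = 0.03742 mol/L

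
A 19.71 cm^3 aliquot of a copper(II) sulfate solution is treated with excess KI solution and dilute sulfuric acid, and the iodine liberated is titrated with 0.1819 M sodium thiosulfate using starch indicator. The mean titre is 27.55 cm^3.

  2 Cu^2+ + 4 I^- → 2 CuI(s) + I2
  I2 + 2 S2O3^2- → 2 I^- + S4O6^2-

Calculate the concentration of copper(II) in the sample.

n(S2O3^2-) = 0.02755 × 0.1819 = 5.011 × 10^-3 mol
n(I2) = n(S2O3^2-)/2 = 2.506 × 10^-3 mol
From the 2:1 ratio, n(Cu2+) in the aliquot = 2/1 × 2.506 × 10^-3 = 5.011 × 10^-3 mol
[Cu2+] = 5.011 × 10^-3 / 0.01971 = 0.2543 mol/L

0.2543 M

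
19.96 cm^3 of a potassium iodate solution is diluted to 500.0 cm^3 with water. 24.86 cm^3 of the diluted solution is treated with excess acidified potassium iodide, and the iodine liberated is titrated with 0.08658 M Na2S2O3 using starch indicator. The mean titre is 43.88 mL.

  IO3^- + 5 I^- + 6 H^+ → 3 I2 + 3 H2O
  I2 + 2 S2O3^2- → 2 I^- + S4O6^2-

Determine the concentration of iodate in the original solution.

n(S2O3^2-) = 0.04388 × 0.08658 = 3.799 × 10^-3 mol
n(I2) = n(S2O3^2-)/2 = 1.900 × 10^-3 mol
From the 1:3 ratio, n(IO3^-) in the aliquot = 1/3 × 1.900 × 10^-3 = 6.332 × 10^-4 mol
[IO3^-]_dilute = 6.332 × 10^-4 / 0.02486 = 0.02547 mol/L
[IO3^-]_original = 0.02547 × 500.0/19.96 = 0.6380 mol/L

0.6380 M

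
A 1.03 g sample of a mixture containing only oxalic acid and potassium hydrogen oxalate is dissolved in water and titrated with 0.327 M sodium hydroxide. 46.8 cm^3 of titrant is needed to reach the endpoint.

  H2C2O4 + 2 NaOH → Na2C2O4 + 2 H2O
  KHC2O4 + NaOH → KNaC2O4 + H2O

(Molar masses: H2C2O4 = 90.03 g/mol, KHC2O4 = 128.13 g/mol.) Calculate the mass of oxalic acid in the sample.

n(NaOH) = 0.0468 × 0.327 = 0.0153 mol
Let x = n(H2C2O4), y = n(KHC2O4).
Titrant: 2x + 1y = 0.0153;  mass: 90.03x + 128.13y = 1.03
Solving, x = 5.60 × 10^-3 mol, y = 4.10 × 10^-3 mol
mass of H2C2O4 = 5.60 × 10^-3 × 90.03 = 0.504 g

0.504 g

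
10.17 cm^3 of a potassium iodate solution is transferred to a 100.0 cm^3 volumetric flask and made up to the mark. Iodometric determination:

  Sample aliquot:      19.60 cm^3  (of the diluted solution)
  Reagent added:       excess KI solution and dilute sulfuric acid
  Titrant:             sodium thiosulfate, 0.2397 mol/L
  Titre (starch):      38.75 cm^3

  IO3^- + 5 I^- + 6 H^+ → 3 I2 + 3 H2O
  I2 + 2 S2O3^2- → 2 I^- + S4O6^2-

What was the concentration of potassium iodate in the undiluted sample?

0.7766 mol/L

n(S2O3^2-) = 0.03875 × 0.2397 = 9.288 × 10^-3 mol
n(I2) = n(S2O3^2-)/2 = 4.644 × 10^-3 mol
From the 1:3 ratio, n(IO3^-) in the aliquot = 1/3 × 4.644 × 10^-3 = 1.548 × 10^-3 mol
[IO3^-]_dilute = 1.548 × 10^-3 / 0.01960 = 0.07898 mol/L
[IO3^-]_original = 0.07898 × 100.0/10.17 = 0.7766 mol/L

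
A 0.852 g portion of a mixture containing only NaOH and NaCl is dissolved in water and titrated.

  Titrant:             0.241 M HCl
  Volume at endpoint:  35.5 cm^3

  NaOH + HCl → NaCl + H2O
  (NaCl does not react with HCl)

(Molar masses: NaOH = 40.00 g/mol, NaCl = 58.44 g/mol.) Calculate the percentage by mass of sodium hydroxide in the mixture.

n(HCl) = 0.0355 × 0.241 = 8.56 × 10^-3 mol
Let x = n(NaOH), y = n(NaCl).
Titrant: 1x = 8.56 × 10^-3;  mass: 40.00x + 58.44y = 0.852
Solving, x = 8.56 × 10^-3 mol, y = 8.72 × 10^-3 mol
mass of NaOH = 8.56 × 10^-3 × 40.00 = 0.342 g
% NaOH = 0.342 / 0.852 × 100 = 40.2 %

40.2 %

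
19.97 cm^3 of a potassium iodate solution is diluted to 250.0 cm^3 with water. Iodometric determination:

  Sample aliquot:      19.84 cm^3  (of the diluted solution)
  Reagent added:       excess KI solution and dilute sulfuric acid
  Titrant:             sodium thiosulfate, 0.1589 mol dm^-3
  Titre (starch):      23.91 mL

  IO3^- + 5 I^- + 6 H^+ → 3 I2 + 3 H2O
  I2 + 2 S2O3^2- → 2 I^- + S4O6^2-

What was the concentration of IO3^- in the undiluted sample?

0.3996 mol/L

n(S2O3^2-) = 0.02391 × 0.1589 = 3.799 × 10^-3 mol
n(I2) = n(S2O3^2-)/2 = 1.900 × 10^-3 mol
From the 1:3 ratio, n(IO3^-) in the aliquot = 1/3 × 1.900 × 10^-3 = 6.332 × 10^-4 mol
[IO3^-]_dilute = 6.332 × 10^-4 / 0.01984 = 0.03192 mol/L
[IO3^-]_original = 0.03192 × 250.0/19.97 = 0.3996 mol/L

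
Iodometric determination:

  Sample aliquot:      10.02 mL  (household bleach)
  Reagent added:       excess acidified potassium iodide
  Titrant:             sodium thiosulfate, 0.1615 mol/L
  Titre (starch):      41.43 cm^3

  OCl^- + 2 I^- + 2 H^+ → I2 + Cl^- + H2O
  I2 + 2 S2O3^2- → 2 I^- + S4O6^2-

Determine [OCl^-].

0.3339 mol/L

n(S2O3^2-) = 0.04143 × 0.1615 = 6.691 × 10^-3 mol
n(I2) = n(S2O3^2-)/2 = 3.345 × 10^-3 mol
n(OCl^-) in the aliquot = 3.345 × 10^-3 mol (1:1 ratio)
[OCl^-] = 3.345 × 10^-3 / 0.01002 = 0.3339 mol/L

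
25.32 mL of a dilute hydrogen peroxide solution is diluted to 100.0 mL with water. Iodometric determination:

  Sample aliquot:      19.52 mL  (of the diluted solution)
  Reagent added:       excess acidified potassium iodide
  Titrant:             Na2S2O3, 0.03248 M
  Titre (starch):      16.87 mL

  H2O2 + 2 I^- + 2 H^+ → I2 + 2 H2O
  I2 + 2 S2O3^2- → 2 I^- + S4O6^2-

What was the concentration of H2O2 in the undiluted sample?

0.05543 M

n(S2O3^2-) = 0.01687 × 0.03248 = 5.479 × 10^-4 mol
n(I2) = n(S2O3^2-)/2 = 2.740 × 10^-4 mol
n(H2O2) in the aliquot = 2.740 × 10^-4 mol (1:1 ratio)
[H2O2]_dilute = 2.740 × 10^-4 / 0.01952 = 0.01404 mol/L
[H2O2]_original = 0.01404 × 100.0/25.32 = 0.05543 mol/L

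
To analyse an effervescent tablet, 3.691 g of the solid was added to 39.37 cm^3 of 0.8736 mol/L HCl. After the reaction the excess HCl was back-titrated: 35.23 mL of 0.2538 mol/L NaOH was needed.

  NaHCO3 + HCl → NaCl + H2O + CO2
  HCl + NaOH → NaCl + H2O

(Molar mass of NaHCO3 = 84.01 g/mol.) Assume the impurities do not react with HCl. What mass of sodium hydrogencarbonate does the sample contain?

2.138 g

n(HCl) added = 0.03937 × 0.8736 = 0.03439 mol
n(NaOH) used in back-titration = 0.03523 × 0.2538 = 8.941 × 10^-3 mol
n(HCl) left over = 8.941 × 10^-3 mol (1:1 ratio)
n(HCl) consumed by analyte = 0.03439 − 8.941 × 10^-3 = 0.02545 mol
n(NaHCO3) = 0.02545 mol (1:1 ratio)
mass of NaHCO3 = 0.02545 × 84.01 = 2.138 g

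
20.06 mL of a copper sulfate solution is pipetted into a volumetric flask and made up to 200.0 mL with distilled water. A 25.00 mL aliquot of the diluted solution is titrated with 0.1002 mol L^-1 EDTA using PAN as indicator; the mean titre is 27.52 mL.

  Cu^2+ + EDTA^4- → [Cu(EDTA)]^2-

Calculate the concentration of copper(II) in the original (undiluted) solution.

n(EDTA) = 0.02752 × 0.1002 = 2.758 × 10^-3 mol
n(Cu2+) in the aliquot = 2.758 × 10^-3 mol (1:1 ratio)
[Cu2+]_dilute = 2.758 × 10^-3 / 0.02500 = 0.1103 mol/L
Dilution factor = 200.0 / 20.06 = 9.970
[Cu2+]_stock = 0.1103 × 9.970 = 1.100 mol/L

1.100 mol/L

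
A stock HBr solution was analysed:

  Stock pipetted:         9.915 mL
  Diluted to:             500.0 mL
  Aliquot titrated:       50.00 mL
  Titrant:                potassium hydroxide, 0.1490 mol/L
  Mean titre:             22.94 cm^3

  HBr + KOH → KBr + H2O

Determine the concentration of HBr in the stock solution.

3.447 mol/L

n(KOH) = 0.02294 × 0.1490 = 3.418 × 10^-3 mol
n(HBr) in the aliquot = 3.418 × 10^-3 mol (1:1 ratio)
[HBr]_dilute = 3.418 × 10^-3 / 0.05000 = 0.06836 mol/L
Dilution factor = 500.0 / 9.915 = 50.43
[HBr]_stock = 0.06836 × 50.43 = 3.447 mol/L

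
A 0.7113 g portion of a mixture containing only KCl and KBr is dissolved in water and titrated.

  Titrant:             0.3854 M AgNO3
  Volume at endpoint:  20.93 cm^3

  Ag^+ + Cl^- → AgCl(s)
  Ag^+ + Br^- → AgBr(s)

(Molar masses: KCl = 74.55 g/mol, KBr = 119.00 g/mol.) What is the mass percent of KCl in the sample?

n(AgNO3) = 0.02093 × 0.3854 = 8.066 × 10^-3 mol
Let x = n(KCl), y = n(KBr).
Titrant: 1x + 1y = 8.066 × 10^-3;  mass: 74.55x + 119.00y = 0.7113
Solving, x = 5.593 × 10^-3 mol, y = 2.474 × 10^-3 mol
mass of KCl = 5.593 × 10^-3 × 74.55 = 0.4170 g
% KCl = 0.4170 / 0.7113 × 100 = 58.62 %

58.62 %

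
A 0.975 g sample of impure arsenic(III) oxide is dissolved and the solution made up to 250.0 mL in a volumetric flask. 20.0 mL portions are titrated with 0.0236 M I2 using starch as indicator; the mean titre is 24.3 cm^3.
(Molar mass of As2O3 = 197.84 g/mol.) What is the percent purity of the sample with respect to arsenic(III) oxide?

As2O3 + 2 I2 + 2 H2O → As2O5 + 4 HI
n(I2) per titration = 0.0243 × 0.0236 = 5.73 × 10^-4 mol
From the 1:2 ratio, n(As2O3) in each aliquot = 1/2 × 5.73 × 10^-4 = 2.87 × 10^-4 mol
n(As2O3) in the whole flask = 2.87 × 10^-4 × 250.0/20.0 = 3.58 × 10^-3 mol
mass of As2O3 = 3.58 × 10^-3 × 197.84 = 0.709 g
% As2O3 = 0.709 / 0.975 × 100 = 72.7 %

72.7 %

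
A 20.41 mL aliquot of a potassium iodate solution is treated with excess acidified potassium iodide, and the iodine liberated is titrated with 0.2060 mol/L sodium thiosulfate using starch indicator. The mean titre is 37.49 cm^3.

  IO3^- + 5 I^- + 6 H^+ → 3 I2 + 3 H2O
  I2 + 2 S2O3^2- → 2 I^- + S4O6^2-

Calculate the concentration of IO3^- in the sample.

0.06307 mol/L

n(S2O3^2-) = 0.03749 × 0.2060 = 7.723 × 10^-3 mol
n(I2) = n(S2O3^2-)/2 = 3.861 × 10^-3 mol
From the 1:3 ratio, n(IO3^-) in the aliquot = 1/3 × 3.861 × 10^-3 = 1.287 × 10^-3 mol
[IO3^-] = 1.287 × 10^-3 / 0.02041 = 0.06307 mol/L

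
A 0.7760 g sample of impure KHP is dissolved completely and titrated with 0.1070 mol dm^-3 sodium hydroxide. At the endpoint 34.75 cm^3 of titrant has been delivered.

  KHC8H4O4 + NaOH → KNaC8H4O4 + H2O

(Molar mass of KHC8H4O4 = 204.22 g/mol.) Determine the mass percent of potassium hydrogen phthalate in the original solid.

n(NaOH) = 0.03475 L × 0.1070 mol/L = 3.718 × 10^-3 mol
n(KHC8H4O4) = 3.718 × 10^-3 mol (1:1 ratio)
mass of KHC8H4O4 = 3.718 × 10^-3 × 204.22 g/mol = 0.7593 g
% KHC8H4O4 = 0.7593 / 0.7760 × 100 = 97.85 %

97.85 %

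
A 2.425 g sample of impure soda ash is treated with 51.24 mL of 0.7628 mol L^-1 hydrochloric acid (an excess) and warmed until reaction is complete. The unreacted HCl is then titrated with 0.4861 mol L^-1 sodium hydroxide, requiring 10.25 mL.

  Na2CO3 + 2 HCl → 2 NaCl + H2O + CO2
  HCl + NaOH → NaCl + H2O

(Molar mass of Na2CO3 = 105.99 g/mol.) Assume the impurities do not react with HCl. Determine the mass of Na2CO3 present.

1.807 g

n(HCl) added = 0.05124 × 0.7628 = 0.03909 mol
n(NaOH) used in back-titration = 0.01025 × 0.4861 = 4.983 × 10^-3 mol
n(HCl) left over = 4.983 × 10^-3 mol (1:1 ratio)
n(HCl) consumed by analyte = 0.03909 − 4.983 × 10^-3 = 0.03410 mol
From the 1:2 ratio, n(Na2CO3) = 1/2 × 0.03410 = 0.01705 mol
mass of Na2CO3 = 0.01705 × 105.99 = 1.807 g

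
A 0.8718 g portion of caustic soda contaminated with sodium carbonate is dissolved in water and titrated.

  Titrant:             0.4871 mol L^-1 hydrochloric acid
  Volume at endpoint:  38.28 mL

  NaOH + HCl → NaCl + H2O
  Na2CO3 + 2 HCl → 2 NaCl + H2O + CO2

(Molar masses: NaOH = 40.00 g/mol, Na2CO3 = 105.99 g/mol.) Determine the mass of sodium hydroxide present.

0.3582 g

n(HCl) = 0.03828 × 0.4871 = 0.01865 mol
Let x = n(NaOH), y = n(Na2CO3).
Titrant: 1x + 2y = 0.01865;  mass: 40.00x + 105.99y = 0.8718
Solving, x = 8.954 × 10^-3 mol, y = 4.846 × 10^-3 mol
mass of NaOH = 8.954 × 10^-3 × 40.00 = 0.3582 g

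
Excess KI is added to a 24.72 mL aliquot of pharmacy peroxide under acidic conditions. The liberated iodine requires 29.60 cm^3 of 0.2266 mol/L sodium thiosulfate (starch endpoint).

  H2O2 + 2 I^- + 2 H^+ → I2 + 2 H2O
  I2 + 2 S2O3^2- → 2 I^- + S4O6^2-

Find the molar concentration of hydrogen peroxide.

0.1357 mol/L

n(S2O3^2-) = 0.02960 × 0.2266 = 6.707 × 10^-3 mol
n(I2) = n(S2O3^2-)/2 = 3.354 × 10^-3 mol
n(H2O2) in the aliquot = 3.354 × 10^-3 mol (1:1 ratio)
[H2O2] = 3.354 × 10^-3 / 0.02472 = 0.1357 mol/L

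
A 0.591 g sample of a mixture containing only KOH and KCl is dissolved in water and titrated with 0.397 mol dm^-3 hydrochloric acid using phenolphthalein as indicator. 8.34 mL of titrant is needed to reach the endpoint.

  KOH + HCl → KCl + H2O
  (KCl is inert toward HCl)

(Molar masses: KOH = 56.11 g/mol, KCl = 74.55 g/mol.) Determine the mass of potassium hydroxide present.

n(HCl) = 0.00834 × 0.397 = 3.31 × 10^-3 mol
Let x = n(KOH), y = n(KCl).
Titrant: 1x = 3.31 × 10^-3;  mass: 56.11x + 74.55y = 0.591
Solving, x = 3.31 × 10^-3 mol, y = 5.44 × 10^-3 mol
mass of KOH = 3.31 × 10^-3 × 56.11 = 0.186 g

0.186 g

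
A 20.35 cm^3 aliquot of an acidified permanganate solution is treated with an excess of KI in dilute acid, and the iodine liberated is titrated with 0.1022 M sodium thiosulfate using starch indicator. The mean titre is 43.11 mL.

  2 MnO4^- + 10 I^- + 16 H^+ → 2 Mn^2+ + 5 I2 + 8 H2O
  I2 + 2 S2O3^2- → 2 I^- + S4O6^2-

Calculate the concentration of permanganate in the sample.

n(S2O3^2-) = 0.04311 × 0.1022 = 4.406 × 10^-3 mol
n(I2) = n(S2O3^2-)/2 = 2.203 × 10^-3 mol
From the 2:5 ratio, n(MnO4^-) in the aliquot = 2/5 × 2.203 × 10^-3 = 8.812 × 10^-4 mol
[MnO4^-] = 8.812 × 10^-4 / 0.02035 = 0.04330 mol/L

0.04330 M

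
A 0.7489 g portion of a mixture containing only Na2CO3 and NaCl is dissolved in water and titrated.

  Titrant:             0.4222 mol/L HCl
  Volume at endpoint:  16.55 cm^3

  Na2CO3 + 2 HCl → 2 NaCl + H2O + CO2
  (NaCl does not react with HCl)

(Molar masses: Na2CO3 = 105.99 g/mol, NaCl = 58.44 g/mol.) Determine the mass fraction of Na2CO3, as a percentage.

n(HCl) = 0.01655 × 0.4222 = 6.987 × 10^-3 mol
Let x = n(Na2CO3), y = n(NaCl).
Titrant: 2x = 6.987 × 10^-3;  mass: 105.99x + 58.44y = 0.7489
Solving, x = 3.494 × 10^-3 mol, y = 6.478 × 10^-3 mol
mass of Na2CO3 = 3.494 × 10^-3 × 105.99 = 0.3703 g
% Na2CO3 = 0.3703 / 0.7489 × 100 = 49.45 %

49.45 %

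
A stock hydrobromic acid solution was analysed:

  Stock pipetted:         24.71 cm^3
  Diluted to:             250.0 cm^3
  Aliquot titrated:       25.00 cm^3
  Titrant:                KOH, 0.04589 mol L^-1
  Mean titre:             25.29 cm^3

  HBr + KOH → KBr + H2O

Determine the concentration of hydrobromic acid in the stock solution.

n(KOH) = 0.02529 × 0.04589 = 1.161 × 10^-3 mol
n(HBr) in the aliquot = 1.161 × 10^-3 mol (1:1 ratio)
[HBr]_dilute = 1.161 × 10^-3 / 0.02500 = 0.04642 mol/L
Dilution factor = 250.0 / 24.71 = 10.12
[HBr]_stock = 0.04642 × 10.12 = 0.4697 mol/L

0.4697 mol/L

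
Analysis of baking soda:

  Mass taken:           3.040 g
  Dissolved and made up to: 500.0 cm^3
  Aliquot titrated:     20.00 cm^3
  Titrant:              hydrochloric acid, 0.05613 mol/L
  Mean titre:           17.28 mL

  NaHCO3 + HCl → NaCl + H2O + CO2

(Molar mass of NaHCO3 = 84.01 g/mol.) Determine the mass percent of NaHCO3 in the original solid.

n(HCl) per titration = 0.01728 × 0.05613 = 9.699 × 10^-4 mol
n(NaHCO3) in each aliquot = 9.699 × 10^-4 mol (1:1 ratio)
n(NaHCO3) in the whole flask = 9.699 × 10^-4 × 500.0/20.00 = 0.02425 mol
mass of NaHCO3 = 0.02425 × 84.01 = 2.037 g
% NaHCO3 = 2.037 / 3.040 × 100 = 67.01 %

67.01 %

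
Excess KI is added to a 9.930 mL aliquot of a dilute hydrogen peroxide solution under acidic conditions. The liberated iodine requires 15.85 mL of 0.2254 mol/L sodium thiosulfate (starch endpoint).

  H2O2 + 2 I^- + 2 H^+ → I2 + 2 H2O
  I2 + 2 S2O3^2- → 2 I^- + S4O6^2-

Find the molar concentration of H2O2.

0.1799 mol/L

n(S2O3^2-) = 0.01585 × 0.2254 = 3.573 × 10^-3 mol
n(I2) = n(S2O3^2-)/2 = 1.786 × 10^-3 mol
n(H2O2) in the aliquot = 1.786 × 10^-3 mol (1:1 ratio)
[H2O2] = 1.786 × 10^-3 / 0.009930 = 0.1799 mol/L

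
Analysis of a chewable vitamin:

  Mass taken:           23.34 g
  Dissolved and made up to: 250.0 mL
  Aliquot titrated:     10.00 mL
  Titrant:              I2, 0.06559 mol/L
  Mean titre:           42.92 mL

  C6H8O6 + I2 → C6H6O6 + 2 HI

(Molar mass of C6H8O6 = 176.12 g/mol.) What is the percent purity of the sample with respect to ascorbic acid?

n(I2) per titration = 0.04292 × 0.06559 = 2.815 × 10^-3 mol
n(C6H8O6) in each aliquot = 2.815 × 10^-3 mol (1:1 ratio)
n(C6H8O6) in the whole flask = 2.815 × 10^-3 × 250.0/10.00 = 0.07038 mol
mass of C6H8O6 = 0.07038 × 176.12 = 12.39 g
% C6H8O6 = 12.39 / 23.34 × 100 = 53.11 %

53.11 %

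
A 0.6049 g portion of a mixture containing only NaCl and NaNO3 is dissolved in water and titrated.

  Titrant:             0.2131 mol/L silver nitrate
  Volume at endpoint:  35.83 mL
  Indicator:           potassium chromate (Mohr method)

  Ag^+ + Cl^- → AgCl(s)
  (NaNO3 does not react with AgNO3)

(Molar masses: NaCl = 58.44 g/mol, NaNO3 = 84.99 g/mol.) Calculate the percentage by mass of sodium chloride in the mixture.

n(AgNO3) = 0.03583 × 0.2131 = 7.635 × 10^-3 mol
Let x = n(NaCl), y = n(NaNO3).
Titrant: 1x = 7.635 × 10^-3;  mass: 58.44x + 84.99y = 0.6049
Solving, x = 7.635 × 10^-3 mol, y = 1.867 × 10^-3 mol
mass of NaCl = 7.635 × 10^-3 × 58.44 = 0.4462 g
% NaCl = 0.4462 / 0.6049 × 100 = 73.77 %

73.77 %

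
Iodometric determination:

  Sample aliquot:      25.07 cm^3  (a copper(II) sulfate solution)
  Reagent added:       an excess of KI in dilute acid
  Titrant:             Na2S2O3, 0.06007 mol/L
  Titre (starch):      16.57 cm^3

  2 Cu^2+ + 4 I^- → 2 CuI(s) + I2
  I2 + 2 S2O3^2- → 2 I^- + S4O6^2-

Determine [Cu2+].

n(S2O3^2-) = 0.01657 × 0.06007 = 9.954 × 10^-4 mol
n(I2) = n(S2O3^2-)/2 = 4.977 × 10^-4 mol
From the 2:1 ratio, n(Cu2+) in the aliquot = 2/1 × 4.977 × 10^-4 = 9.954 × 10^-4 mol
[Cu2+] = 9.954 × 10^-4 / 0.02507 = 0.03970 mol/L

0.03970 mol/L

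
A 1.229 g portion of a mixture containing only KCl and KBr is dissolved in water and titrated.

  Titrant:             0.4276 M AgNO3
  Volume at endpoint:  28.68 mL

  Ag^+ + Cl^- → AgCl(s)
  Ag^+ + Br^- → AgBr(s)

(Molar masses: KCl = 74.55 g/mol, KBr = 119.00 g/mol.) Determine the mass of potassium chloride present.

n(AgNO3) = 0.02868 × 0.4276 = 0.01226 mol
Let x = n(KCl), y = n(KBr).
Titrant: 1x + 1y = 0.01226;  mass: 74.55x + 119.00y = 1.229
Solving, x = 5.183 × 10^-3 mol, y = 7.081 × 10^-3 mol
mass of KCl = 5.183 × 10^-3 × 74.55 = 0.3864 g

0.3864 g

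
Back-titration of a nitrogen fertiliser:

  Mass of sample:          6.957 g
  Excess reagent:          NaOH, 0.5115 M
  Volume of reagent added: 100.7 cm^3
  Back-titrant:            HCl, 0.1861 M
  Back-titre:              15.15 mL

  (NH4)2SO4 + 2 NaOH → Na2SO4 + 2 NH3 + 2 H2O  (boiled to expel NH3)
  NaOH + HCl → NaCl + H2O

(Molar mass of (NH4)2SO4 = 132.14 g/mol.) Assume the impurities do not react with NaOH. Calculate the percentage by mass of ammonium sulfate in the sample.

46.24 %

n(NaOH) added = 0.1007 × 0.5115 = 0.05151 mol
n(HCl) used in back-titration = 0.01515 × 0.1861 = 2.819 × 10^-3 mol
n(NaOH) left over = 2.819 × 10^-3 mol (1:1 ratio)
n(NaOH) consumed by analyte = 0.05151 − 2.819 × 10^-3 = 0.04869 mol
From the 1:2 ratio, n((NH4)2SO4) = 1/2 × 0.04869 = 0.02434 mol
mass of (NH4)2SO4 = 0.02434 × 132.14 = 3.217 g
% (NH4)2SO4 = 3.217 / 6.957 × 100 = 46.24 %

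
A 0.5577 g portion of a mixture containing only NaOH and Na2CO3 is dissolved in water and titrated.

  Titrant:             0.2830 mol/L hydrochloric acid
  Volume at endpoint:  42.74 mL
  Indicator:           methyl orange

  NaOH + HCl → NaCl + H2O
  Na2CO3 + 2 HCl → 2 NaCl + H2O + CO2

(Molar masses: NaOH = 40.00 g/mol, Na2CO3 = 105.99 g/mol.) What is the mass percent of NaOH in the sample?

n(HCl) = 0.04274 × 0.2830 = 0.01210 mol
Let x = n(NaOH), y = n(Na2CO3).
Titrant: 1x + 2y = 0.01210;  mass: 40.00x + 105.99y = 0.5577
Solving, x = 6.410 × 10^-3 mol, y = 2.843 × 10^-3 mol
mass of NaOH = 6.410 × 10^-3 × 40.00 = 0.2564 g
% NaOH = 0.2564 / 0.5577 × 100 = 45.97 %

45.97 %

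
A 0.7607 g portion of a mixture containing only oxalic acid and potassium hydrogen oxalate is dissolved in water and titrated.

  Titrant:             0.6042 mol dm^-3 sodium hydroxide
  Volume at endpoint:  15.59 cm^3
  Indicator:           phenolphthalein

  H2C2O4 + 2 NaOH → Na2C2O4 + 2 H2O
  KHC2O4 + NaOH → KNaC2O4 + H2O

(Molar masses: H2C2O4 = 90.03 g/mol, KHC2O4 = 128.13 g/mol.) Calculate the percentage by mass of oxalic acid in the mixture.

n(NaOH) = 0.01559 × 0.6042 = 9.419 × 10^-3 mol
Let x = n(H2C2O4), y = n(KHC2O4).
Titrant: 2x + 1y = 9.419 × 10^-3;  mass: 90.03x + 128.13y = 0.7607
Solving, x = 2.684 × 10^-3 mol, y = 4.051 × 10^-3 mol
mass of H2C2O4 = 2.684 × 10^-3 × 90.03 = 0.2417 g
% H2C2O4 = 0.2417 / 0.7607 × 100 = 31.77 %

31.77 %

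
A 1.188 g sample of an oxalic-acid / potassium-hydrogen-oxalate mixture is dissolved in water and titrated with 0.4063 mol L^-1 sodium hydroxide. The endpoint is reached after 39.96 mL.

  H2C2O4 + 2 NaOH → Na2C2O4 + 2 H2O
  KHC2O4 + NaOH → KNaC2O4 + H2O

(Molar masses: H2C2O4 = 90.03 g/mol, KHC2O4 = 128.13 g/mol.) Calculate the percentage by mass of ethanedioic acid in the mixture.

40.68 %

n(NaOH) = 0.03996 × 0.4063 = 0.01624 mol
Let x = n(H2C2O4), y = n(KHC2O4).
Titrant: 2x + 1y = 0.01624;  mass: 90.03x + 128.13y = 1.188
Solving, x = 5.368 × 10^-3 mol, y = 5.500 × 10^-3 mol
mass of H2C2O4 = 5.368 × 10^-3 × 90.03 = 0.4833 g
% H2C2O4 = 0.4833 / 1.188 × 100 = 40.68 %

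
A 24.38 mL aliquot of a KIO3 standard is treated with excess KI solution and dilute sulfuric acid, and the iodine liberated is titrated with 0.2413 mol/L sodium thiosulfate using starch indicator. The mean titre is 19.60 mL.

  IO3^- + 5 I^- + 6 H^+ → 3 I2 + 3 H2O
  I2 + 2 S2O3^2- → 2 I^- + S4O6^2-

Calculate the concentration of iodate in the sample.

0.03233 mol/L

n(S2O3^2-) = 0.01960 × 0.2413 = 4.729 × 10^-3 mol
n(I2) = n(S2O3^2-)/2 = 2.365 × 10^-3 mol
From the 1:3 ratio, n(IO3^-) in the aliquot = 1/3 × 2.365 × 10^-3 = 7.882 × 10^-4 mol
[IO3^-] = 7.882 × 10^-4 / 0.02438 = 0.03233 mol/L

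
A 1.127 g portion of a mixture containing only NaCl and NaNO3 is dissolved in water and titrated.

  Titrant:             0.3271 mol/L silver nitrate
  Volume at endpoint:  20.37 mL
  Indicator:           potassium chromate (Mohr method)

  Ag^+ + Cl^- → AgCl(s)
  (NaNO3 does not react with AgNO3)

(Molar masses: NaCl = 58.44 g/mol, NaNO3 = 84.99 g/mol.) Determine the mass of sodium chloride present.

0.3894 g

n(AgNO3) = 0.02037 × 0.3271 = 6.663 × 10^-3 mol
Let x = n(NaCl), y = n(NaNO3).
Titrant: 1x = 6.663 × 10^-3;  mass: 58.44x + 84.99y = 1.127
Solving, x = 6.663 × 10^-3 mol, y = 8.679 × 10^-3 mol
mass of NaCl = 6.663 × 10^-3 × 58.44 = 0.3894 g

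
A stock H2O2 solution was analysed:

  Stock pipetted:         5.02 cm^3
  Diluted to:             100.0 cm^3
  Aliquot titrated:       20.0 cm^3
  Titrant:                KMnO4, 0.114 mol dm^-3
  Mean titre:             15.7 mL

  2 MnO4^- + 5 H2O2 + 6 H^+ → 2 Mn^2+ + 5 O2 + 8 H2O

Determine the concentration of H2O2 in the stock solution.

n(KMnO4) = 0.0157 × 0.114 = 1.79 × 10^-3 mol
From the 5:2 ratio, n(H2O2) in the aliquot = 5/2 × 1.79 × 10^-3 = 4.47 × 10^-3 mol
[H2O2]_dilute = 4.47 × 10^-3 / 0.0200 = 0.224 mol/L
Dilution factor = 100.0 / 5.02 = 19.92
[H2O2]_stock = 0.224 × 19.92 = 4.46 mol/L

4.46 mol/L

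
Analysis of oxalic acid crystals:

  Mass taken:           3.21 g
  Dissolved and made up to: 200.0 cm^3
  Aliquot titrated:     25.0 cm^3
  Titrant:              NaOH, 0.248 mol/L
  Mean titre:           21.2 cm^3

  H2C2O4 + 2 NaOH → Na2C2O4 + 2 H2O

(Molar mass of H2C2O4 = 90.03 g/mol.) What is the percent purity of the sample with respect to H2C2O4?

59.0 %

n(NaOH) per titration = 0.0212 × 0.248 = 5.26 × 10^-3 mol
From the 1:2 ratio, n(H2C2O4) in each aliquot = 1/2 × 5.26 × 10^-3 = 2.63 × 10^-3 mol
n(H2C2O4) in the whole flask = 2.63 × 10^-3 × 200.0/25.0 = 0.0210 mol
mass of H2C2O4 = 0.0210 × 90.03 = 1.89 g
% H2C2O4 = 1.89 / 3.21 × 100 = 59.0 %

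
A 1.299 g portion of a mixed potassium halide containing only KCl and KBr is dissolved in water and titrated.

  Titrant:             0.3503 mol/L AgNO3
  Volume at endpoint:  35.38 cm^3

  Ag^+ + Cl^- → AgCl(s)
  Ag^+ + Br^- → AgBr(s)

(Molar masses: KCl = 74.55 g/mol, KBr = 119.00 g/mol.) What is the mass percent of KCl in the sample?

22.70 %

n(AgNO3) = 0.03538 × 0.3503 = 0.01239 mol
Let x = n(KCl), y = n(KBr).
Titrant: 1x + 1y = 0.01239;  mass: 74.55x + 119.00y = 1.299
Solving, x = 3.956 × 10^-3 mol, y = 8.438 × 10^-3 mol
mass of KCl = 3.956 × 10^-3 × 74.55 = 0.2949 g
% KCl = 0.2949 / 1.299 × 100 = 22.70 %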